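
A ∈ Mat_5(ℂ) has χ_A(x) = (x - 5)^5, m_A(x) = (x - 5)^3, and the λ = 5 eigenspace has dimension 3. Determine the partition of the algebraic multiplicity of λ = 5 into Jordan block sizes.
Block sizes for λ = 5: [3, 1, 1]

Step 1 — from the characteristic polynomial, algebraic multiplicity of λ = 5 is 5. From dim ker(A − (5)·I) = 3, there are exactly 3 Jordan blocks for λ = 5.
Step 2 — from the minimal polynomial, the factor (x − 5)^3 tells us the largest block for λ = 5 has size 3.
Step 3 — with total size 5, 3 blocks, and largest block 3, the block sizes (in nonincreasing order) are [3, 1, 1].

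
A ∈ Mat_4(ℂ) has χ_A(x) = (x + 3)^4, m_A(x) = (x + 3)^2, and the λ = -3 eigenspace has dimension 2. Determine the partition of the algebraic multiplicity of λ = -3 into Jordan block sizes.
Block sizes for λ = -3: [2, 2]

Step 1 — from the characteristic polynomial, algebraic multiplicity of λ = -3 is 4. From dim ker(A − (-3)·I) = 2, there are exactly 2 Jordan blocks for λ = -3.
Step 2 — from the minimal polynomial, the factor (x + 3)^2 tells us the largest block for λ = -3 has size 2.
Step 3 — with total size 4, 2 blocks, and largest block 2, the block sizes (in nonincreasing order) are [2, 2].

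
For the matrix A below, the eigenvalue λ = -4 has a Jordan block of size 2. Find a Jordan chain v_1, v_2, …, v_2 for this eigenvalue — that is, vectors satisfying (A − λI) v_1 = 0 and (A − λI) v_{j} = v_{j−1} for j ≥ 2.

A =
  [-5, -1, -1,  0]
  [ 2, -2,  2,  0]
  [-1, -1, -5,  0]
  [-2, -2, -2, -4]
A Jordan chain for λ = -4 of length 2:
v_1 = (-1, 2, -1, -2)ᵀ
v_2 = (1, 0, 0, 0)ᵀ

Let N = A − (-4)·I. We want v_2 with N^2 v_2 = 0 but N^1 v_2 ≠ 0; then v_{j-1} := N · v_j for j = 2, …, 2.

Pick v_2 = (1, 0, 0, 0)ᵀ.
Then v_1 = N · v_2 = (-1, 2, -1, -2)ᵀ.

Sanity check: (A − (-4)·I) v_1 = (0, 0, 0, 0)ᵀ = 0. ✓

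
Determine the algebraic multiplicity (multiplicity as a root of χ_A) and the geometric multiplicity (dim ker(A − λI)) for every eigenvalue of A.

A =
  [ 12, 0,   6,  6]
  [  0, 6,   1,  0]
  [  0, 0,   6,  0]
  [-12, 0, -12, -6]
λ = 0: alg = 1, geom = 1; λ = 6: alg = 3, geom = 2

Step 1 — factor the characteristic polynomial to read off the algebraic multiplicities:
  χ_A(x) = x*(x - 6)^3

Step 2 — compute geometric multiplicities via the rank-nullity identity g(λ) = n − rank(A − λI):
  rank(A − (0)·I) = 3, so dim ker(A − (0)·I) = n − 3 = 1
  rank(A − (6)·I) = 2, so dim ker(A − (6)·I) = n − 2 = 2

Summary:
  λ = 0: algebraic multiplicity = 1, geometric multiplicity = 1
  λ = 6: algebraic multiplicity = 3, geometric multiplicity = 2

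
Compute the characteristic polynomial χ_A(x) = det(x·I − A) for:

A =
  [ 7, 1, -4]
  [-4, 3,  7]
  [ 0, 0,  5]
x^3 - 15*x^2 + 75*x - 125

Expanding det(x·I − A) (e.g. by cofactor expansion or by noting that A is similar to its Jordan form J, which has the same characteristic polynomial as A) gives
  χ_A(x) = x^3 - 15*x^2 + 75*x - 125
which factors as (x - 5)^3. The eigenvalues (with algebraic multiplicities) are λ = 5 with multiplicity 3.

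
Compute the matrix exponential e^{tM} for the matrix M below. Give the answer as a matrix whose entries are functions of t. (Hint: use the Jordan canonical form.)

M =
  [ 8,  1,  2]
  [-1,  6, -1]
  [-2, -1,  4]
e^{tM} =
  [-t^2*exp(6*t)/2 + 2*t*exp(6*t) + exp(6*t), t*exp(6*t), -t^2*exp(6*t)/2 + 2*t*exp(6*t)]
  [-t*exp(6*t), exp(6*t), -t*exp(6*t)]
  [t^2*exp(6*t)/2 - 2*t*exp(6*t), -t*exp(6*t), t^2*exp(6*t)/2 - 2*t*exp(6*t) + exp(6*t)]

Strategy: write M = P · J · P⁻¹ where J is a Jordan canonical form, so e^{tM} = P · e^{tJ} · P⁻¹, and e^{tJ} can be computed block-by-block.

M has Jordan form
J =
  [6, 1, 0]
  [0, 6, 1]
  [0, 0, 6]
(up to reordering of blocks).

Per-block formulas:
  For a 3×3 Jordan block J_3(6): exp(t · J_3(6)) = e^(6t)·(I + t·N + (t^2/2)·N^2), where N is the 3×3 nilpotent shift.

After assembling e^{tJ} and conjugating by P, we get:

e^{tM} =
  [-t^2*exp(6*t)/2 + 2*t*exp(6*t) + exp(6*t), t*exp(6*t), -t^2*exp(6*t)/2 + 2*t*exp(6*t)]
  [-t*exp(6*t), exp(6*t), -t*exp(6*t)]
  [t^2*exp(6*t)/2 - 2*t*exp(6*t), -t*exp(6*t), t^2*exp(6*t)/2 - 2*t*exp(6*t) + exp(6*t)]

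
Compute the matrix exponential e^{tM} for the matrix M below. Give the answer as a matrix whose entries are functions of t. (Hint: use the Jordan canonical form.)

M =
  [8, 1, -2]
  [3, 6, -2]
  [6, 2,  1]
e^{tM} =
  [3*t*exp(5*t) + exp(5*t), t*exp(5*t), -2*t*exp(5*t)]
  [3*t*exp(5*t), t*exp(5*t) + exp(5*t), -2*t*exp(5*t)]
  [6*t*exp(5*t), 2*t*exp(5*t), -4*t*exp(5*t) + exp(5*t)]

Strategy: write M = P · J · P⁻¹ where J is a Jordan canonical form, so e^{tM} = P · e^{tJ} · P⁻¹, and e^{tJ} can be computed block-by-block.

M has Jordan form
J =
  [5, 1, 0]
  [0, 5, 0]
  [0, 0, 5]
(up to reordering of blocks).

Per-block formulas:
  For a 2×2 Jordan block J_2(5): exp(t · J_2(5)) = e^(5t)·(I + t·N), where N is the 2×2 nilpotent shift.
  For a 1×1 block at λ = 5: exp(t · [5]) = [e^(5t)].

After assembling e^{tJ} and conjugating by P, we get:

e^{tM} =
  [3*t*exp(5*t) + exp(5*t), t*exp(5*t), -2*t*exp(5*t)]
  [3*t*exp(5*t), t*exp(5*t) + exp(5*t), -2*t*exp(5*t)]
  [6*t*exp(5*t), 2*t*exp(5*t), -4*t*exp(5*t) + exp(5*t)]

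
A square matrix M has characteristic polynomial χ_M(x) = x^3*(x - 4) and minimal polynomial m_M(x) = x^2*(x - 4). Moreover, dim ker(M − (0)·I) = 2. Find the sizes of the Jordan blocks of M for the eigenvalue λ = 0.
Block sizes for λ = 0: [2, 1]

Step 1 — from the characteristic polynomial, algebraic multiplicity of λ = 0 is 3. From dim ker(M − (0)·I) = 2, there are exactly 2 Jordan blocks for λ = 0.
Step 2 — from the minimal polynomial, the factor (x − 0)^2 tells us the largest block for λ = 0 has size 2.
Step 3 — with total size 3, 2 blocks, and largest block 2, the block sizes (in nonincreasing order) are [2, 1].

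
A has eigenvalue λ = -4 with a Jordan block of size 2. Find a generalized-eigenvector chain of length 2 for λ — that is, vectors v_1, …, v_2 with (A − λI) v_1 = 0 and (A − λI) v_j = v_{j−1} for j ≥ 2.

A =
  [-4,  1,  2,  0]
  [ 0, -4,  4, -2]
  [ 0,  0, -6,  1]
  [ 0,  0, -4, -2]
A Jordan chain for λ = -4 of length 2:
v_1 = (1, 0, 0, 0)ᵀ
v_2 = (0, 1, 0, 0)ᵀ

Let N = A − (-4)·I. We want v_2 with N^2 v_2 = 0 but N^1 v_2 ≠ 0; then v_{j-1} := N · v_j for j = 2, …, 2.

Pick v_2 = (0, 1, 0, 0)ᵀ.
Then v_1 = N · v_2 = (1, 0, 0, 0)ᵀ.

Sanity check: (A − (-4)·I) v_1 = (0, 0, 0, 0)ᵀ = 0. ✓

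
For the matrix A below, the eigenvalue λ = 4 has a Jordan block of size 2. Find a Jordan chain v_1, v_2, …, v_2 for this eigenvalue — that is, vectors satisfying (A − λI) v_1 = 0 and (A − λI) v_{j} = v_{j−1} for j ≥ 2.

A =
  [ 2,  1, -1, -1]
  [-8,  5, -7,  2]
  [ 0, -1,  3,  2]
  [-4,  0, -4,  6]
A Jordan chain for λ = 4 of length 2:
v_1 = (-2, -8, 0, -4)ᵀ
v_2 = (1, 0, 0, 0)ᵀ

Let N = A − (4)·I. We want v_2 with N^2 v_2 = 0 but N^1 v_2 ≠ 0; then v_{j-1} := N · v_j for j = 2, …, 2.

Pick v_2 = (1, 0, 0, 0)ᵀ.
Then v_1 = N · v_2 = (-2, -8, 0, -4)ᵀ.

Sanity check: (A − (4)·I) v_1 = (0, 0, 0, 0)ᵀ = 0. ✓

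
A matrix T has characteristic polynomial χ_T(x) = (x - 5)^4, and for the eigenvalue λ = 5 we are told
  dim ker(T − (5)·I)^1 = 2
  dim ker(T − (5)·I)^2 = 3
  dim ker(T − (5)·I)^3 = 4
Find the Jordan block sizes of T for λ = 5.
Block sizes for λ = 5: [3, 1]

From the dimensions of kernels of powers, the number of Jordan blocks of size at least j is d_j − d_{j−1} where d_j = dim ker(N^j) (with d_0 = 0). Computing the differences gives [2, 1, 1].
The number of blocks of size exactly k is (#blocks of size ≥ k) − (#blocks of size ≥ k + 1), so the partition is: 1 block(s) of size 1, 1 block(s) of size 3.
In nonincreasing order the block sizes are [3, 1].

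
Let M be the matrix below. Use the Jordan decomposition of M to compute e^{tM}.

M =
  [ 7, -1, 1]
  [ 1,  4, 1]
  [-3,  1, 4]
e^{tM} =
  [2*t*exp(5*t) + exp(5*t), -t*exp(5*t), t*exp(5*t)]
  [-t^2*exp(5*t) + t*exp(5*t), t^2*exp(5*t)/2 - t*exp(5*t) + exp(5*t), -t^2*exp(5*t)/2 + t*exp(5*t)]
  [-t^2*exp(5*t) - 3*t*exp(5*t), t^2*exp(5*t)/2 + t*exp(5*t), -t^2*exp(5*t)/2 - t*exp(5*t) + exp(5*t)]

Strategy: write M = P · J · P⁻¹ where J is a Jordan canonical form, so e^{tM} = P · e^{tJ} · P⁻¹, and e^{tJ} can be computed block-by-block.

M has Jordan form
J =
  [5, 1, 0]
  [0, 5, 1]
  [0, 0, 5]
(up to reordering of blocks).

Per-block formulas:
  For a 3×3 Jordan block J_3(5): exp(t · J_3(5)) = e^(5t)·(I + t·N + (t^2/2)·N^2), where N is the 3×3 nilpotent shift.

After assembling e^{tJ} and conjugating by P, we get:

e^{tM} =
  [2*t*exp(5*t) + exp(5*t), -t*exp(5*t), t*exp(5*t)]
  [-t^2*exp(5*t) + t*exp(5*t), t^2*exp(5*t)/2 - t*exp(5*t) + exp(5*t), -t^2*exp(5*t)/2 + t*exp(5*t)]
  [-t^2*exp(5*t) - 3*t*exp(5*t), t^2*exp(5*t)/2 + t*exp(5*t), -t^2*exp(5*t)/2 - t*exp(5*t) + exp(5*t)]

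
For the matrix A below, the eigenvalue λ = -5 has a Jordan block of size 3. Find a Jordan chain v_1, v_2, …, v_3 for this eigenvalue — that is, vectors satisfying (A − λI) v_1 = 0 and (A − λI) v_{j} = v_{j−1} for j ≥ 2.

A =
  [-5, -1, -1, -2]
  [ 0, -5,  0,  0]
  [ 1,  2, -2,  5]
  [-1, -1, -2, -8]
A Jordan chain for λ = -5 of length 3:
v_1 = (1, 0, -2, 1)ᵀ
v_2 = (0, 0, 1, -1)ᵀ
v_3 = (1, 0, 0, 0)ᵀ

Let N = A − (-5)·I. We want v_3 with N^3 v_3 = 0 but N^2 v_3 ≠ 0; then v_{j-1} := N · v_j for j = 3, …, 2.

Pick v_3 = (1, 0, 0, 0)ᵀ.
Then v_2 = N · v_3 = (0, 0, 1, -1)ᵀ.
Then v_1 = N · v_2 = (1, 0, -2, 1)ᵀ.

Sanity check: (A − (-5)·I) v_1 = (0, 0, 0, 0)ᵀ = 0. ✓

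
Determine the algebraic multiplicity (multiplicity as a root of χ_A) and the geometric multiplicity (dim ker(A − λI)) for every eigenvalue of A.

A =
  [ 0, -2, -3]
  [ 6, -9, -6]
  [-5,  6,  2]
λ = -3: alg = 2, geom = 1; λ = -1: alg = 1, geom = 1

Step 1 — factor the characteristic polynomial to read off the algebraic multiplicities:
  χ_A(x) = (x + 1)*(x + 3)^2

Step 2 — compute geometric multiplicities via the rank-nullity identity g(λ) = n − rank(A − λI):
  rank(A − (-3)·I) = 2, so dim ker(A − (-3)·I) = n − 2 = 1
  rank(A − (-1)·I) = 2, so dim ker(A − (-1)·I) = n − 2 = 1

Summary:
  λ = -3: algebraic multiplicity = 2, geometric multiplicity = 1
  λ = -1: algebraic multiplicity = 1, geometric multiplicity = 1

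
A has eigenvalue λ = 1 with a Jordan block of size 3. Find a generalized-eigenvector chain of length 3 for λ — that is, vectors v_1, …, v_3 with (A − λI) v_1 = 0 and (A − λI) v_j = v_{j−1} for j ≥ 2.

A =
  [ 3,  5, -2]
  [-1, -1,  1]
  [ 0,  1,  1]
A Jordan chain for λ = 1 of length 3:
v_1 = (-1, 0, -1)ᵀ
v_2 = (2, -1, 0)ᵀ
v_3 = (1, 0, 0)ᵀ

Let N = A − (1)·I. We want v_3 with N^3 v_3 = 0 but N^2 v_3 ≠ 0; then v_{j-1} := N · v_j for j = 3, …, 2.

Pick v_3 = (1, 0, 0)ᵀ.
Then v_2 = N · v_3 = (2, -1, 0)ᵀ.
Then v_1 = N · v_2 = (-1, 0, -1)ᵀ.

Sanity check: (A − (1)·I) v_1 = (0, 0, 0)ᵀ = 0. ✓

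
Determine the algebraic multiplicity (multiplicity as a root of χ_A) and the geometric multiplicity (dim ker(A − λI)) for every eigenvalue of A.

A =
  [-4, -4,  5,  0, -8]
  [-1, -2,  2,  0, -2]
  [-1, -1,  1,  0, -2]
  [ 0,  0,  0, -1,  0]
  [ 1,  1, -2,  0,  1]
λ = -1: alg = 5, geom = 3

Step 1 — factor the characteristic polynomial to read off the algebraic multiplicities:
  χ_A(x) = (x + 1)^5

Step 2 — compute geometric multiplicities via the rank-nullity identity g(λ) = n − rank(A − λI):
  rank(A − (-1)·I) = 2, so dim ker(A − (-1)·I) = n − 2 = 3

Summary:
  λ = -1: algebraic multiplicity = 5, geometric multiplicity = 3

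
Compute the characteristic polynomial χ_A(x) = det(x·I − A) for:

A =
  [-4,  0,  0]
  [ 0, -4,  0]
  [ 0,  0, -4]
x^3 + 12*x^2 + 48*x + 64

Expanding det(x·I − A) (e.g. by cofactor expansion or by noting that A is similar to its Jordan form J, which has the same characteristic polynomial as A) gives
  χ_A(x) = x^3 + 12*x^2 + 48*x + 64
which factors as (x + 4)^3. The eigenvalues (with algebraic multiplicities) are λ = -4 with multiplicity 3.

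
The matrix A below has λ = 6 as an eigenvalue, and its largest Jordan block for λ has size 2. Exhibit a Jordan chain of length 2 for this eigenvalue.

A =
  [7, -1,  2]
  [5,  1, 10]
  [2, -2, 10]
A Jordan chain for λ = 6 of length 2:
v_1 = (1, 5, 2)ᵀ
v_2 = (1, 0, 0)ᵀ

Let N = A − (6)·I. We want v_2 with N^2 v_2 = 0 but N^1 v_2 ≠ 0; then v_{j-1} := N · v_j for j = 2, …, 2.

Pick v_2 = (1, 0, 0)ᵀ.
Then v_1 = N · v_2 = (1, 5, 2)ᵀ.

Sanity check: (A − (6)·I) v_1 = (0, 0, 0)ᵀ = 0. ✓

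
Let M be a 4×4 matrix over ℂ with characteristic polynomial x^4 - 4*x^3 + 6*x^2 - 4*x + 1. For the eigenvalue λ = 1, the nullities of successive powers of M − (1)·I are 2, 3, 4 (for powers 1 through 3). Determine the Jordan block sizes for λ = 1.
Block sizes for λ = 1: [3, 1]

From the dimensions of kernels of powers, the number of Jordan blocks of size at least j is d_j − d_{j−1} where d_j = dim ker(N^j) (with d_0 = 0). Computing the differences gives [2, 1, 1].
The number of blocks of size exactly k is (#blocks of size ≥ k) − (#blocks of size ≥ k + 1), so the partition is: 1 block(s) of size 1, 1 block(s) of size 3.
In nonincreasing order the block sizes are [3, 1].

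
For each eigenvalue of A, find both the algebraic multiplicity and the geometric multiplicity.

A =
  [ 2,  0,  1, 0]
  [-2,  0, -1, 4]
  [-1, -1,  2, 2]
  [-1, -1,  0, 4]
λ = 2: alg = 4, geom = 2

Step 1 — factor the characteristic polynomial to read off the algebraic multiplicities:
  χ_A(x) = (x - 2)^4

Step 2 — compute geometric multiplicities via the rank-nullity identity g(λ) = n − rank(A − λI):
  rank(A − (2)·I) = 2, so dim ker(A − (2)·I) = n − 2 = 2

Summary:
  λ = 2: algebraic multiplicity = 4, geometric multiplicity = 2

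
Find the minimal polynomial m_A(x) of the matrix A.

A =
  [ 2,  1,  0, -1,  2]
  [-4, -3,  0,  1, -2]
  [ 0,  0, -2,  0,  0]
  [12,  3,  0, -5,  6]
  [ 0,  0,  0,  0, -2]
x^2 + 4*x + 4

The characteristic polynomial is χ_A(x) = (x + 2)^5, so the eigenvalues are known. The minimal polynomial is
  m_A(x) = Π_λ (x − λ)^{k_λ}
where k_λ is the size of the *largest* Jordan block for λ (equivalently, the smallest k with (A − λI)^k v = 0 for every generalised eigenvector v of λ).

  λ = -2: largest Jordan block has size 2, contributing (x + 2)^2

So m_A(x) = (x + 2)^2 = x^2 + 4*x + 4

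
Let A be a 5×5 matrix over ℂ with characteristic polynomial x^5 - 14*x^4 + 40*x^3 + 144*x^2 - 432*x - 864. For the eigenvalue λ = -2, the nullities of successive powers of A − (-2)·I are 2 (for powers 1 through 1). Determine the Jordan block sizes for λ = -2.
Block sizes for λ = -2: [1, 1]

From the dimensions of kernels of powers, the number of Jordan blocks of size at least j is d_j − d_{j−1} where d_j = dim ker(N^j) (with d_0 = 0). Computing the differences gives [2].
The number of blocks of size exactly k is (#blocks of size ≥ k) − (#blocks of size ≥ k + 1), so the partition is: 2 block(s) of size 1.
In nonincreasing order the block sizes are [1, 1].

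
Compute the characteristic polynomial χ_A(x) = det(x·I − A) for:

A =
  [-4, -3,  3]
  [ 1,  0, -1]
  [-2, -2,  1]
x^3 + 3*x^2 + 3*x + 1

Expanding det(x·I − A) (e.g. by cofactor expansion or by noting that A is similar to its Jordan form J, which has the same characteristic polynomial as A) gives
  χ_A(x) = x^3 + 3*x^2 + 3*x + 1
which factors as (x + 1)^3. The eigenvalues (with algebraic multiplicities) are λ = -1 with multiplicity 3.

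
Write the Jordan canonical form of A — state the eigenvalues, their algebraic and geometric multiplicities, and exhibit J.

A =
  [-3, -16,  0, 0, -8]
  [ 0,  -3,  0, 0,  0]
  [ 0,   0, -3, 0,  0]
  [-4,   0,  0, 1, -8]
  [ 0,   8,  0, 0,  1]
J_1(-3) ⊕ J_1(-3) ⊕ J_1(-3) ⊕ J_1(1) ⊕ J_1(1)

The characteristic polynomial is
  det(x·I − A) = x^5 + 7*x^4 + 10*x^3 - 18*x^2 - 27*x + 27 = (x - 1)^2*(x + 3)^3

Eigenvalues and multiplicities (the geometric multiplicity of λ is n − rank(A − λI), which equals the number of Jordan blocks for λ):
  λ = -3: algebraic multiplicity = 3, geometric multiplicity = 3
  λ = 1: algebraic multiplicity = 2, geometric multiplicity = 2

Determining the block sizes for each eigenvalue:
  λ = -3: gm = am = 3, so every block has size 1 → block sizes [1, 1, 1]
  λ = 1: gm = am = 2, so every block has size 1 → block sizes [1, 1]

Assembling the blocks gives a Jordan form
J =
  [-3,  0,  0, 0, 0]
  [ 0, -3,  0, 0, 0]
  [ 0,  0, -3, 0, 0]
  [ 0,  0,  0, 1, 0]
  [ 0,  0,  0, 0, 1]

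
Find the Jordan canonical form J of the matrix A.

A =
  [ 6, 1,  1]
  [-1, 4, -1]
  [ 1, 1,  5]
J_3(5)

The characteristic polynomial is
  det(x·I − A) = x^3 - 15*x^2 + 75*x - 125 = (x - 5)^3

Eigenvalues and multiplicities (the geometric multiplicity of λ is n − rank(A − λI), which equals the number of Jordan blocks for λ):
  λ = 5: algebraic multiplicity = 3, geometric multiplicity = 1

Determining the block sizes for each eigenvalue:
  λ = 5: one block (gm = 1), so the single block has size am = 3 → block sizes [3]

Assembling the blocks gives a Jordan form
J =
  [5, 1, 0]
  [0, 5, 1]
  [0, 0, 5]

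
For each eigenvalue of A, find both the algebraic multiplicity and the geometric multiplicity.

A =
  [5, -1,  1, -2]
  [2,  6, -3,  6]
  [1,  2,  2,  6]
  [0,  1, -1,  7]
λ = 5: alg = 4, geom = 2

Step 1 — factor the characteristic polynomial to read off the algebraic multiplicities:
  χ_A(x) = (x - 5)^4

Step 2 — compute geometric multiplicities via the rank-nullity identity g(λ) = n − rank(A − λI):
  rank(A − (5)·I) = 2, so dim ker(A − (5)·I) = n − 2 = 2

Summary:
  λ = 5: algebraic multiplicity = 4, geometric multiplicity = 2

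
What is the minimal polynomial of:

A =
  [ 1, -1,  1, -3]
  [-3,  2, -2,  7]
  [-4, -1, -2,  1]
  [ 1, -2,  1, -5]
x^2 + 2*x + 1

The characteristic polynomial is χ_A(x) = (x + 1)^4, so the eigenvalues are known. The minimal polynomial is
  m_A(x) = Π_λ (x − λ)^{k_λ}
where k_λ is the size of the *largest* Jordan block for λ (equivalently, the smallest k with (A − λI)^k v = 0 for every generalised eigenvector v of λ).

  λ = -1: largest Jordan block has size 2, contributing (x + 1)^2

So m_A(x) = (x + 1)^2 = x^2 + 2*x + 1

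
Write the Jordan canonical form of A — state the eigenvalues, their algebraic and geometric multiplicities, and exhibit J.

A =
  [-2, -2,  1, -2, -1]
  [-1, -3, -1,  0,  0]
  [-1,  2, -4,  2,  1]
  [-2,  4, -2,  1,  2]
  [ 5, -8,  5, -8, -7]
J_3(-3) ⊕ J_1(-3) ⊕ J_1(-3)

The characteristic polynomial is
  det(x·I − A) = x^5 + 15*x^4 + 90*x^3 + 270*x^2 + 405*x + 243 = (x + 3)^5

Eigenvalues and multiplicities (the geometric multiplicity of λ is n − rank(A − λI), which equals the number of Jordan blocks for λ):
  λ = -3: algebraic multiplicity = 5, geometric multiplicity = 3

Determining the block sizes for each eigenvalue:
  λ = -3: with am = 5 and gm = 3, the partition is not yet determined (e.g. several partitions of 5 into 3 parts exist). Let N = A − (-3)·I. Computing rank(N^1) = 2, rank(N^2) = 1, rank(N^3) = 0; the number of blocks of size ≥ j is rank(N^{j−1}) − rank(N^j), giving [3, 1, 1]. So we have 1 block(s) of size 3, 2 block(s) of size 1 → block sizes [3, 1, 1]

Assembling the blocks gives a Jordan form
J =
  [-3,  1,  0,  0,  0]
  [ 0, -3,  1,  0,  0]
  [ 0,  0, -3,  0,  0]
  [ 0,  0,  0, -3,  0]
  [ 0,  0,  0,  0, -3]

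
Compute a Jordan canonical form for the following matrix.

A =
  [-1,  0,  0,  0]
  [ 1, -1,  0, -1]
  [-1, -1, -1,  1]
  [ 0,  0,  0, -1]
J_3(-1) ⊕ J_1(-1)

The characteristic polynomial is
  det(x·I − A) = x^4 + 4*x^3 + 6*x^2 + 4*x + 1 = (x + 1)^4

Eigenvalues and multiplicities (the geometric multiplicity of λ is n − rank(A − λI), which equals the number of Jordan blocks for λ):
  λ = -1: algebraic multiplicity = 4, geometric multiplicity = 2

Determining the block sizes for each eigenvalue:
  λ = -1: with am = 4 and gm = 2, the partition is not yet determined (e.g. several partitions of 4 into 2 parts exist). Let N = A − (-1)·I. Computing rank(N^1) = 2, rank(N^2) = 1, rank(N^3) = 0; the number of blocks of size ≥ j is rank(N^{j−1}) − rank(N^j), giving [2, 1, 1]. So we have 1 block(s) of size 3, 1 block(s) of size 1 → block sizes [3, 1]

Assembling the blocks gives a Jordan form
J =
  [-1,  1,  0,  0]
  [ 0, -1,  1,  0]
  [ 0,  0, -1,  0]
  [ 0,  0,  0, -1]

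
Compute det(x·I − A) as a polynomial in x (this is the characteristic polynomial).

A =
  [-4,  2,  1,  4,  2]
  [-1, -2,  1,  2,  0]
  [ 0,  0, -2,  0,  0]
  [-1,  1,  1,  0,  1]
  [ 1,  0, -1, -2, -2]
x^5 + 10*x^4 + 40*x^3 + 80*x^2 + 80*x + 32

Expanding det(x·I − A) (e.g. by cofactor expansion or by noting that A is similar to its Jordan form J, which has the same characteristic polynomial as A) gives
  χ_A(x) = x^5 + 10*x^4 + 40*x^3 + 80*x^2 + 80*x + 32
which factors as (x + 2)^5. The eigenvalues (with algebraic multiplicities) are λ = -2 with multiplicity 5.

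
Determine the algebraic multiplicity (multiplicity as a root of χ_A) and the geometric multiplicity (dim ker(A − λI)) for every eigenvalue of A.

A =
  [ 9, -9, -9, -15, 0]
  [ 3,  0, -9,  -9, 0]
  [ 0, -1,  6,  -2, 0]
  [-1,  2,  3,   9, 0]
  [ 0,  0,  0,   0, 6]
λ = 6: alg = 5, geom = 3

Step 1 — factor the characteristic polynomial to read off the algebraic multiplicities:
  χ_A(x) = (x - 6)^5

Step 2 — compute geometric multiplicities via the rank-nullity identity g(λ) = n − rank(A − λI):
  rank(A − (6)·I) = 2, so dim ker(A − (6)·I) = n − 2 = 3

Summary:
  λ = 6: algebraic multiplicity = 5, geometric multiplicity = 3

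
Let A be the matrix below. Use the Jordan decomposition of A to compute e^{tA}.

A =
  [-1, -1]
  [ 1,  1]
e^{tA} =
  [1 - t, -t]
  [t, t + 1]

Strategy: write A = P · J · P⁻¹ where J is a Jordan canonical form, so e^{tA} = P · e^{tJ} · P⁻¹, and e^{tJ} can be computed block-by-block.

A has Jordan form
J =
  [0, 1]
  [0, 0]
(up to reordering of blocks).

Per-block formulas:
  For a 2×2 Jordan block J_2(0): exp(t · J_2(0)) = e^(0t)·(I + t·N), where N is the 2×2 nilpotent shift.

After assembling e^{tJ} and conjugating by P, we get:

e^{tA} =
  [1 - t, -t]
  [t, t + 1]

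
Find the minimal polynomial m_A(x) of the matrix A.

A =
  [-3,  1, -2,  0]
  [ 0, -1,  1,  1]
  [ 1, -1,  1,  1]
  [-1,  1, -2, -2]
x^4 + 5*x^3 + 9*x^2 + 7*x + 2

The characteristic polynomial is χ_A(x) = (x + 1)^3*(x + 2), so the eigenvalues are known. The minimal polynomial is
  m_A(x) = Π_λ (x − λ)^{k_λ}
where k_λ is the size of the *largest* Jordan block for λ (equivalently, the smallest k with (A − λI)^k v = 0 for every generalised eigenvector v of λ).

  λ = -2: largest Jordan block has size 1, contributing (x + 2)
  λ = -1: largest Jordan block has size 3, contributing (x + 1)^3

So m_A(x) = (x + 1)^3*(x + 2) = x^4 + 5*x^3 + 9*x^2 + 7*x + 2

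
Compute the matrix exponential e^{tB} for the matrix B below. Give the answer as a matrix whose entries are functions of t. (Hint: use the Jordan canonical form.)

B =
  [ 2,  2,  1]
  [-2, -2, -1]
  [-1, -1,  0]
e^{tB} =
  [-t^2/2 + 2*t + 1, -t^2/2 + 2*t, t]
  [t^2/2 - 2*t, t^2/2 - 2*t + 1, -t]
  [-t, -t, 1]

Strategy: write B = P · J · P⁻¹ where J is a Jordan canonical form, so e^{tB} = P · e^{tJ} · P⁻¹, and e^{tJ} can be computed block-by-block.

B has Jordan form
J =
  [0, 1, 0]
  [0, 0, 1]
  [0, 0, 0]
(up to reordering of blocks).

Per-block formulas:
  For a 3×3 Jordan block J_3(0): exp(t · J_3(0)) = e^(0t)·(I + t·N + (t^2/2)·N^2), where N is the 3×3 nilpotent shift.

After assembling e^{tJ} and conjugating by P, we get:

e^{tB} =
  [-t^2/2 + 2*t + 1, -t^2/2 + 2*t, t]
  [t^2/2 - 2*t, t^2/2 - 2*t + 1, -t]
  [-t, -t, 1]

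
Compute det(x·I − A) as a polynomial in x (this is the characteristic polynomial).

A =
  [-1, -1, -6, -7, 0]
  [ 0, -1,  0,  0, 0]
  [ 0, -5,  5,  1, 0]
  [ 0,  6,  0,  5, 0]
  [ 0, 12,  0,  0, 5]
x^5 - 13*x^4 + 46*x^3 + 10*x^2 - 175*x - 125

Expanding det(x·I − A) (e.g. by cofactor expansion or by noting that A is similar to its Jordan form J, which has the same characteristic polynomial as A) gives
  χ_A(x) = x^5 - 13*x^4 + 46*x^3 + 10*x^2 - 175*x - 125
which factors as (x - 5)^3*(x + 1)^2. The eigenvalues (with algebraic multiplicities) are λ = -1 with multiplicity 2, λ = 5 with multiplicity 3.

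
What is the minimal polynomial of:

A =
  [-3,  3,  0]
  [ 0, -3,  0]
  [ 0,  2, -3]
x^2 + 6*x + 9

The characteristic polynomial is χ_A(x) = (x + 3)^3, so the eigenvalues are known. The minimal polynomial is
  m_A(x) = Π_λ (x − λ)^{k_λ}
where k_λ is the size of the *largest* Jordan block for λ (equivalently, the smallest k with (A − λI)^k v = 0 for every generalised eigenvector v of λ).

  λ = -3: largest Jordan block has size 2, contributing (x + 3)^2

So m_A(x) = (x + 3)^2 = x^2 + 6*x + 9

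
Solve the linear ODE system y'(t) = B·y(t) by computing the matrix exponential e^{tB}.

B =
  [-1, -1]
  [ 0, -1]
e^{tB} =
  [exp(-t), -t*exp(-t)]
  [0, exp(-t)]

Strategy: write B = P · J · P⁻¹ where J is a Jordan canonical form, so e^{tB} = P · e^{tJ} · P⁻¹, and e^{tJ} can be computed block-by-block.

B has Jordan form
J =
  [-1,  1]
  [ 0, -1]
(up to reordering of blocks).

Per-block formulas:
  For a 2×2 Jordan block J_2(-1): exp(t · J_2(-1)) = e^(-1t)·(I + t·N), where N is the 2×2 nilpotent shift.

After assembling e^{tJ} and conjugating by P, we get:

e^{tB} =
  [exp(-t), -t*exp(-t)]
  [0, exp(-t)]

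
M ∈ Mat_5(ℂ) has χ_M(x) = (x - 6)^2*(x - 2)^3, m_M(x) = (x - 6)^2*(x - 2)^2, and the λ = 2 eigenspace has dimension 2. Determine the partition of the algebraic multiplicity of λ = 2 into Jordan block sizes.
Block sizes for λ = 2: [2, 1]

Step 1 — from the characteristic polynomial, algebraic multiplicity of λ = 2 is 3. From dim ker(M − (2)·I) = 2, there are exactly 2 Jordan blocks for λ = 2.
Step 2 — from the minimal polynomial, the factor (x − 2)^2 tells us the largest block for λ = 2 has size 2.
Step 3 — with total size 3, 2 blocks, and largest block 2, the block sizes (in nonincreasing order) are [2, 1].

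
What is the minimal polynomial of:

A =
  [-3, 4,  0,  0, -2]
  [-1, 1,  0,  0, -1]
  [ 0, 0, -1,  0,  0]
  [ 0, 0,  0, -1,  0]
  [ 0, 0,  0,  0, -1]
x^2 + 2*x + 1

The characteristic polynomial is χ_A(x) = (x + 1)^5, so the eigenvalues are known. The minimal polynomial is
  m_A(x) = Π_λ (x − λ)^{k_λ}
where k_λ is the size of the *largest* Jordan block for λ (equivalently, the smallest k with (A − λI)^k v = 0 for every generalised eigenvector v of λ).

  λ = -1: largest Jordan block has size 2, contributing (x + 1)^2

So m_A(x) = (x + 1)^2 = x^2 + 2*x + 1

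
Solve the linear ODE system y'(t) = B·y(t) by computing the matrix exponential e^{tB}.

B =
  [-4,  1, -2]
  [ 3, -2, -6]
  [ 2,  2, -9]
e^{tB} =
  [t*exp(-5*t) + exp(-5*t), t*exp(-5*t), -2*t*exp(-5*t)]
  [3*t*exp(-5*t), 3*t*exp(-5*t) + exp(-5*t), -6*t*exp(-5*t)]
  [2*t*exp(-5*t), 2*t*exp(-5*t), -4*t*exp(-5*t) + exp(-5*t)]

Strategy: write B = P · J · P⁻¹ where J is a Jordan canonical form, so e^{tB} = P · e^{tJ} · P⁻¹, and e^{tJ} can be computed block-by-block.

B has Jordan form
J =
  [-5,  1,  0]
  [ 0, -5,  0]
  [ 0,  0, -5]
(up to reordering of blocks).

Per-block formulas:
  For a 2×2 Jordan block J_2(-5): exp(t · J_2(-5)) = e^(-5t)·(I + t·N), where N is the 2×2 nilpotent shift.
  For a 1×1 block at λ = -5: exp(t · [-5]) = [e^(-5t)].

After assembling e^{tJ} and conjugating by P, we get:

e^{tB} =
  [t*exp(-5*t) + exp(-5*t), t*exp(-5*t), -2*t*exp(-5*t)]
  [3*t*exp(-5*t), 3*t*exp(-5*t) + exp(-5*t), -6*t*exp(-5*t)]
  [2*t*exp(-5*t), 2*t*exp(-5*t), -4*t*exp(-5*t) + exp(-5*t)]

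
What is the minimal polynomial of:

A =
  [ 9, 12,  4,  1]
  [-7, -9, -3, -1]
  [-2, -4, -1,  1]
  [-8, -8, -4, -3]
x^2 + 2*x + 1

The characteristic polynomial is χ_A(x) = (x + 1)^4, so the eigenvalues are known. The minimal polynomial is
  m_A(x) = Π_λ (x − λ)^{k_λ}
where k_λ is the size of the *largest* Jordan block for λ (equivalently, the smallest k with (A − λI)^k v = 0 for every generalised eigenvector v of λ).

  λ = -1: largest Jordan block has size 2, contributing (x + 1)^2

So m_A(x) = (x + 1)^2 = x^2 + 2*x + 1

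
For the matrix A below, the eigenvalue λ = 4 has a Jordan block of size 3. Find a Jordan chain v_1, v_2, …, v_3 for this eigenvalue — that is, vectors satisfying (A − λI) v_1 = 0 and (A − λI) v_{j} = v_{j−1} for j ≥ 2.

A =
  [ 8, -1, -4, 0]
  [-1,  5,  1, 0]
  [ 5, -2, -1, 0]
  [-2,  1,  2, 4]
A Jordan chain for λ = 4 of length 3:
v_1 = (-3, 0, -3, 1)ᵀ
v_2 = (4, -1, 5, -2)ᵀ
v_3 = (1, 0, 0, 0)ᵀ

Let N = A − (4)·I. We want v_3 with N^3 v_3 = 0 but N^2 v_3 ≠ 0; then v_{j-1} := N · v_j for j = 3, …, 2.

Pick v_3 = (1, 0, 0, 0)ᵀ.
Then v_2 = N · v_3 = (4, -1, 5, -2)ᵀ.
Then v_1 = N · v_2 = (-3, 0, -3, 1)ᵀ.

Sanity check: (A − (4)·I) v_1 = (0, 0, 0, 0)ᵀ = 0. ✓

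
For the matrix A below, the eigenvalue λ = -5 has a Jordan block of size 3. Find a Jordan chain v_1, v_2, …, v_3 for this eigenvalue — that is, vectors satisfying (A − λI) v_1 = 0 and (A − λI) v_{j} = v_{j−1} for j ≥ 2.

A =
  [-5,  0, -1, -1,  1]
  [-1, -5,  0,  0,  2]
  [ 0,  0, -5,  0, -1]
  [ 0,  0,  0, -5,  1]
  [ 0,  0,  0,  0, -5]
A Jordan chain for λ = -5 of length 3:
v_1 = (0, 1, 0, 0, 0)ᵀ
v_2 = (-1, 0, 0, 0, 0)ᵀ
v_3 = (0, 0, 1, 0, 0)ᵀ

Let N = A − (-5)·I. We want v_3 with N^3 v_3 = 0 but N^2 v_3 ≠ 0; then v_{j-1} := N · v_j for j = 3, …, 2.

Pick v_3 = (0, 0, 1, 0, 0)ᵀ.
Then v_2 = N · v_3 = (-1, 0, 0, 0, 0)ᵀ.
Then v_1 = N · v_2 = (0, 1, 0, 0, 0)ᵀ.

Sanity check: (A − (-5)·I) v_1 = (0, 0, 0, 0, 0)ᵀ = 0. ✓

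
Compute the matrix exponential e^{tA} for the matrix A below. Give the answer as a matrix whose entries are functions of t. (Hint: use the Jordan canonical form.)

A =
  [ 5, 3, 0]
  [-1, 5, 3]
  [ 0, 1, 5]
e^{tA} =
  [-3*t^2*exp(5*t)/2 + exp(5*t), 3*t*exp(5*t), 9*t^2*exp(5*t)/2]
  [-t*exp(5*t), exp(5*t), 3*t*exp(5*t)]
  [-t^2*exp(5*t)/2, t*exp(5*t), 3*t^2*exp(5*t)/2 + exp(5*t)]

Strategy: write A = P · J · P⁻¹ where J is a Jordan canonical form, so e^{tA} = P · e^{tJ} · P⁻¹, and e^{tJ} can be computed block-by-block.

A has Jordan form
J =
  [5, 1, 0]
  [0, 5, 1]
  [0, 0, 5]
(up to reordering of blocks).

Per-block formulas:
  For a 3×3 Jordan block J_3(5): exp(t · J_3(5)) = e^(5t)·(I + t·N + (t^2/2)·N^2), where N is the 3×3 nilpotent shift.

After assembling e^{tJ} and conjugating by P, we get:

e^{tA} =
  [-3*t^2*exp(5*t)/2 + exp(5*t), 3*t*exp(5*t), 9*t^2*exp(5*t)/2]
  [-t*exp(5*t), exp(5*t), 3*t*exp(5*t)]
  [-t^2*exp(5*t)/2, t*exp(5*t), 3*t^2*exp(5*t)/2 + exp(5*t)]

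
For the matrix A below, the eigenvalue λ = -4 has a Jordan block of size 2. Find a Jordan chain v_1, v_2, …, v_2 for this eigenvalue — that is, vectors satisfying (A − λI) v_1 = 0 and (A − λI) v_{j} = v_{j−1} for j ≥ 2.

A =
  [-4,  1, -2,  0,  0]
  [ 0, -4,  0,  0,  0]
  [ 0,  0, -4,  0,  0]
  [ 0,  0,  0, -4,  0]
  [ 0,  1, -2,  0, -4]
A Jordan chain for λ = -4 of length 2:
v_1 = (1, 0, 0, 0, 1)ᵀ
v_2 = (0, 1, 0, 0, 0)ᵀ

Let N = A − (-4)·I. We want v_2 with N^2 v_2 = 0 but N^1 v_2 ≠ 0; then v_{j-1} := N · v_j for j = 2, …, 2.

Pick v_2 = (0, 1, 0, 0, 0)ᵀ.
Then v_1 = N · v_2 = (1, 0, 0, 0, 1)ᵀ.

Sanity check: (A − (-4)·I) v_1 = (0, 0, 0, 0, 0)ᵀ = 0. ✓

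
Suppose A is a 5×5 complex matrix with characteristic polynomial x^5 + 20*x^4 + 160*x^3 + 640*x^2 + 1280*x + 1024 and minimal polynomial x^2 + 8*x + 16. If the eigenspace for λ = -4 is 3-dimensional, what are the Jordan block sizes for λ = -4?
Block sizes for λ = -4: [2, 2, 1]

Step 1 — from the characteristic polynomial, algebraic multiplicity of λ = -4 is 5. From dim ker(A − (-4)·I) = 3, there are exactly 3 Jordan blocks for λ = -4.
Step 2 — from the minimal polynomial, the factor (x + 4)^2 tells us the largest block for λ = -4 has size 2.
Step 3 — with total size 5, 3 blocks, and largest block 2, the block sizes (in nonincreasing order) are [2, 2, 1].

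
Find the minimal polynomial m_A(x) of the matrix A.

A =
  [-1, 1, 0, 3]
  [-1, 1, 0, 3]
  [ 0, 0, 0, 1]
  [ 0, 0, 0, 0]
x^2

The characteristic polynomial is χ_A(x) = x^4, so the eigenvalues are known. The minimal polynomial is
  m_A(x) = Π_λ (x − λ)^{k_λ}
where k_λ is the size of the *largest* Jordan block for λ (equivalently, the smallest k with (A − λI)^k v = 0 for every generalised eigenvector v of λ).

  λ = 0: largest Jordan block has size 2, contributing (x − 0)^2

So m_A(x) = x^2 = x^2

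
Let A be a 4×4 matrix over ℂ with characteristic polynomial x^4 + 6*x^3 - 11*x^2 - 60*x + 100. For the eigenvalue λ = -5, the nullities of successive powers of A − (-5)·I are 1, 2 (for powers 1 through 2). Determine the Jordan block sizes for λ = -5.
Block sizes for λ = -5: [2]

From the dimensions of kernels of powers, the number of Jordan blocks of size at least j is d_j − d_{j−1} where d_j = dim ker(N^j) (with d_0 = 0). Computing the differences gives [1, 1].
The number of blocks of size exactly k is (#blocks of size ≥ k) − (#blocks of size ≥ k + 1), so the partition is: 1 block(s) of size 2.
In nonincreasing order the block sizes are [2].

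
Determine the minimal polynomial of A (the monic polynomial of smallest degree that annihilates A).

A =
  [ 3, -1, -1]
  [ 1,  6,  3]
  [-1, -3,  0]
x^3 - 9*x^2 + 27*x - 27

The characteristic polynomial is χ_A(x) = (x - 3)^3, so the eigenvalues are known. The minimal polynomial is
  m_A(x) = Π_λ (x − λ)^{k_λ}
where k_λ is the size of the *largest* Jordan block for λ (equivalently, the smallest k with (A − λI)^k v = 0 for every generalised eigenvector v of λ).

  λ = 3: largest Jordan block has size 3, contributing (x − 3)^3

So m_A(x) = (x - 3)^3 = x^3 - 9*x^2 + 27*x - 27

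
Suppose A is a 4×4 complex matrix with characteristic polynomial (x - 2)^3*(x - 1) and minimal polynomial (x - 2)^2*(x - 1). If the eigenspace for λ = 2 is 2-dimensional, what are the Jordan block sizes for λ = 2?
Block sizes for λ = 2: [2, 1]

Step 1 — from the characteristic polynomial, algebraic multiplicity of λ = 2 is 3. From dim ker(A − (2)·I) = 2, there are exactly 2 Jordan blocks for λ = 2.
Step 2 — from the minimal polynomial, the factor (x − 2)^2 tells us the largest block for λ = 2 has size 2.
Step 3 — with total size 3, 2 blocks, and largest block 2, the block sizes (in nonincreasing order) are [2, 1].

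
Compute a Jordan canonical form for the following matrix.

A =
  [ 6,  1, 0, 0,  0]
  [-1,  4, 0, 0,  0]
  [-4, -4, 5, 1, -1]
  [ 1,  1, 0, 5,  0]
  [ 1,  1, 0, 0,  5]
J_2(5) ⊕ J_2(5) ⊕ J_1(5)

The characteristic polynomial is
  det(x·I − A) = x^5 - 25*x^4 + 250*x^3 - 1250*x^2 + 3125*x - 3125 = (x - 5)^5

Eigenvalues and multiplicities (the geometric multiplicity of λ is n − rank(A − λI), which equals the number of Jordan blocks for λ):
  λ = 5: algebraic multiplicity = 5, geometric multiplicity = 3

Determining the block sizes for each eigenvalue:
  λ = 5: with am = 5 and gm = 3, the partition is not yet determined (e.g. several partitions of 5 into 3 parts exist). Let N = A − (5)·I. Computing rank(N^1) = 2, rank(N^2) = 0; the number of blocks of size ≥ j is rank(N^{j−1}) − rank(N^j), giving [3, 2]. So we have 2 block(s) of size 2, 1 block(s) of size 1 → block sizes [2, 2, 1]

Assembling the blocks gives a Jordan form
J =
  [5, 1, 0, 0, 0]
  [0, 5, 0, 0, 0]
  [0, 0, 5, 1, 0]
  [0, 0, 0, 5, 0]
  [0, 0, 0, 0, 5]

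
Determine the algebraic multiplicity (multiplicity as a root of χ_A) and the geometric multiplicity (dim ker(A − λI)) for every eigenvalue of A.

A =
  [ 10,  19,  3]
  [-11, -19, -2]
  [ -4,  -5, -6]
λ = -5: alg = 3, geom = 1

Step 1 — factor the characteristic polynomial to read off the algebraic multiplicities:
  χ_A(x) = (x + 5)^3

Step 2 — compute geometric multiplicities via the rank-nullity identity g(λ) = n − rank(A − λI):
  rank(A − (-5)·I) = 2, so dim ker(A − (-5)·I) = n − 2 = 1

Summary:
  λ = -5: algebraic multiplicity = 3, geometric multiplicity = 1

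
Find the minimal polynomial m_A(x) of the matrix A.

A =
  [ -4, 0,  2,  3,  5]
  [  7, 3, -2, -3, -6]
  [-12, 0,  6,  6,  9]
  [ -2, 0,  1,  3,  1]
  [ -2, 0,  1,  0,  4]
x^4 - 9*x^3 + 27*x^2 - 27*x

The characteristic polynomial is χ_A(x) = x*(x - 3)^4, so the eigenvalues are known. The minimal polynomial is
  m_A(x) = Π_λ (x − λ)^{k_λ}
where k_λ is the size of the *largest* Jordan block for λ (equivalently, the smallest k with (A − λI)^k v = 0 for every generalised eigenvector v of λ).

  λ = 0: largest Jordan block has size 1, contributing (x − 0)
  λ = 3: largest Jordan block has size 3, contributing (x − 3)^3

So m_A(x) = x*(x - 3)^3 = x^4 - 9*x^3 + 27*x^2 - 27*x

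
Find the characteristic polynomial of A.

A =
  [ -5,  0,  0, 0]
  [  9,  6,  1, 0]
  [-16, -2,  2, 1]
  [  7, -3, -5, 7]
x^4 - 10*x^3 + 250*x - 625

Expanding det(x·I − A) (e.g. by cofactor expansion or by noting that A is similar to its Jordan form J, which has the same characteristic polynomial as A) gives
  χ_A(x) = x^4 - 10*x^3 + 250*x - 625
which factors as (x - 5)^3*(x + 5). The eigenvalues (with algebraic multiplicities) are λ = -5 with multiplicity 1, λ = 5 with multiplicity 3.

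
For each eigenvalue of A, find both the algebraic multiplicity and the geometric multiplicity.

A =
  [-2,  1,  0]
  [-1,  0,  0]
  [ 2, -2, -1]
λ = -1: alg = 3, geom = 2

Step 1 — factor the characteristic polynomial to read off the algebraic multiplicities:
  χ_A(x) = (x + 1)^3

Step 2 — compute geometric multiplicities via the rank-nullity identity g(λ) = n − rank(A − λI):
  rank(A − (-1)·I) = 1, so dim ker(A − (-1)·I) = n − 1 = 2

Summary:
  λ = -1: algebraic multiplicity = 3, geometric multiplicity = 2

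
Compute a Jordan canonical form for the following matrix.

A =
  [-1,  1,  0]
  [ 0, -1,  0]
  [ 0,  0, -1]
J_2(-1) ⊕ J_1(-1)

The characteristic polynomial is
  det(x·I − A) = x^3 + 3*x^2 + 3*x + 1 = (x + 1)^3

Eigenvalues and multiplicities (the geometric multiplicity of λ is n − rank(A − λI), which equals the number of Jordan blocks for λ):
  λ = -1: algebraic multiplicity = 3, geometric multiplicity = 2

Determining the block sizes for each eigenvalue:
  λ = -1: 2 blocks summing to 3 forces exactly one block of size 2 and the rest size 1 → block sizes [2, 1]

Assembling the blocks gives a Jordan form
J =
  [-1,  1,  0]
  [ 0, -1,  0]
  [ 0,  0, -1]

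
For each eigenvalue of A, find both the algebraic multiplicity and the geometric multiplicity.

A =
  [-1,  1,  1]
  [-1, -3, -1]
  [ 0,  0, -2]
λ = -2: alg = 3, geom = 2

Step 1 — factor the characteristic polynomial to read off the algebraic multiplicities:
  χ_A(x) = (x + 2)^3

Step 2 — compute geometric multiplicities via the rank-nullity identity g(λ) = n − rank(A − λI):
  rank(A − (-2)·I) = 1, so dim ker(A − (-2)·I) = n − 1 = 2

Summary:
  λ = -2: algebraic multiplicity = 3, geometric multiplicity = 2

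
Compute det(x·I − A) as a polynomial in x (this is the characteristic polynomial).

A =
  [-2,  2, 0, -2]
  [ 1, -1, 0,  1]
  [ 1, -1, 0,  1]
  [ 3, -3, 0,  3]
x^4

Expanding det(x·I − A) (e.g. by cofactor expansion or by noting that A is similar to its Jordan form J, which has the same characteristic polynomial as A) gives
  χ_A(x) = x^4
which factors as x^4. The eigenvalues (with algebraic multiplicities) are λ = 0 with multiplicity 4.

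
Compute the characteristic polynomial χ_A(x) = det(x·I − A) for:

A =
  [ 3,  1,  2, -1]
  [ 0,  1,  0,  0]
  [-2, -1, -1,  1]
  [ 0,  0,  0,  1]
x^4 - 4*x^3 + 6*x^2 - 4*x + 1

Expanding det(x·I − A) (e.g. by cofactor expansion or by noting that A is similar to its Jordan form J, which has the same characteristic polynomial as A) gives
  χ_A(x) = x^4 - 4*x^3 + 6*x^2 - 4*x + 1
which factors as (x - 1)^4. The eigenvalues (with algebraic multiplicities) are λ = 1 with multiplicity 4.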